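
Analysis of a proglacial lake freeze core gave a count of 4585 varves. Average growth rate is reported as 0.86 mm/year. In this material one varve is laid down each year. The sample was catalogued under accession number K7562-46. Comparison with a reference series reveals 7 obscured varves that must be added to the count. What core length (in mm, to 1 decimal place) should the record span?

True varve count = 4585 + 7 = 4592.
Predicted length = 0.86 mm/year × 4592 years = 3949.1 mm.

3949.1 mm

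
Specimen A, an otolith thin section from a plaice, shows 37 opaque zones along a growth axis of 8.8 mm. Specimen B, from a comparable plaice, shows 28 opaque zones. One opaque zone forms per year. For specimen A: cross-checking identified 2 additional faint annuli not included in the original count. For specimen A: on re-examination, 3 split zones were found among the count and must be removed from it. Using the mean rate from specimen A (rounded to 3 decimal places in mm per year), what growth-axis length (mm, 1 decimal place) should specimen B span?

Specimen A: correcting the raw count gives 37 − 3 + 2 = 36 true opaque zones.
A: 8.8 mm over 36 years gives 8.8 / 36 ≈ 0.244 mm per year.
B's length ≈ 0.244 × 28 = 6.8 mm.

6.8 mm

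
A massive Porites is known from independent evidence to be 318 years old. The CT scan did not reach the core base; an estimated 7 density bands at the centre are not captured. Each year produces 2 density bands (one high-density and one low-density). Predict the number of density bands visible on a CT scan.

With 2 density bands per year, 318 years would produce 318 × 2 = 636 density bands.
Less the 7 uncaptured density bands: 636 − 7 = 629.

629 density bands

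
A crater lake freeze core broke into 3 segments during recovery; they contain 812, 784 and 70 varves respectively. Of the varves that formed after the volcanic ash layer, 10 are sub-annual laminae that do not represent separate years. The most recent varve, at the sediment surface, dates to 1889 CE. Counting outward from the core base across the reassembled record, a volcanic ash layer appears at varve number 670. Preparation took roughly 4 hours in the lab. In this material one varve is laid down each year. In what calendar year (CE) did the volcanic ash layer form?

903 CE

Total varves = 812 + 784 + 70 = 1666.
Between varve 670 and the sediment surface there are 1666 − 670 = 996 varves.
Removing the 10 false varves leaves 996 − 10 = 986 true varves beyond the volcanic ash layer.
Counting back 986 years from 1889 CE places the volcanic ash layer in 1889 − 986 = 903 CE.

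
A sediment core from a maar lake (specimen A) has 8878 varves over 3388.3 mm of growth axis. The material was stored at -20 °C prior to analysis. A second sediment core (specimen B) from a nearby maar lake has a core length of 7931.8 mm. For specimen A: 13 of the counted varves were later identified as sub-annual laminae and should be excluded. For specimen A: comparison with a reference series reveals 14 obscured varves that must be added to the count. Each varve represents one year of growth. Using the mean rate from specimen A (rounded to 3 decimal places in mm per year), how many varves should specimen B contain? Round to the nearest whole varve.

20764 varves

Specimen A: correcting the raw count gives 8878 − 13 + 14 = 8879 true varves.
A: Mean rate = 3388.3 mm / 8879 years ≈ 0.382 mm/year.
B spans 7931.8 / 0.382 = 20763.87 years ≈ 20764 varves.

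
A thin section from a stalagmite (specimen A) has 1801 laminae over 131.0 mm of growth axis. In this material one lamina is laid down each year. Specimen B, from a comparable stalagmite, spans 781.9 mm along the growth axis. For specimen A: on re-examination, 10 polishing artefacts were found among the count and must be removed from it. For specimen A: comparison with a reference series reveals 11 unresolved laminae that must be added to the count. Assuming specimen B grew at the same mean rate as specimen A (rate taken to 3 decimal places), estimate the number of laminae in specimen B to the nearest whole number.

Specimen A: after corrections the count is 1801 − 10 + 11 = 1802 laminae.
A: Mean rate = 131.0 mm / 1802 years ≈ 0.073 mm per year.
Specimen B: 781.9 mm / 0.073 mm per year = 10710.96 years ≈ 10711 laminae.

10711 laminae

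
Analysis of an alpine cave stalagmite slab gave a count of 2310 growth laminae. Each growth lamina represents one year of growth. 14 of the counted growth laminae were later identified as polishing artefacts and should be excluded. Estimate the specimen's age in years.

2296 years

After corrections the count is 2310 − 14 = 2296 growth laminae.
With a one-to-one growth lamina periodicity this is 2296 years.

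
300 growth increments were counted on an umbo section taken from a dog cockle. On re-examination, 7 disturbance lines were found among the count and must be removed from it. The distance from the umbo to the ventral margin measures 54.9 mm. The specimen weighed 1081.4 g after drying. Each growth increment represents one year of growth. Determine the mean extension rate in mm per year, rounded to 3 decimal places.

0.187 mm per year

True growth increment count = 300 − 7 = 293.
54.9 mm over 293 years gives 54.9 / 293 ≈ 0.187 mm per year.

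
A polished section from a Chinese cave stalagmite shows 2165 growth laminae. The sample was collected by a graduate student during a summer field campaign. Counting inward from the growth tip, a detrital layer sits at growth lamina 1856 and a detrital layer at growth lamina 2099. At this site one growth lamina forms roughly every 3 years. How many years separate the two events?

729 years

The two markers are separated by 2099 − 1856 = 243 growth laminae.
243 growth laminae at 3 years each span 243 × 3 = 729 years.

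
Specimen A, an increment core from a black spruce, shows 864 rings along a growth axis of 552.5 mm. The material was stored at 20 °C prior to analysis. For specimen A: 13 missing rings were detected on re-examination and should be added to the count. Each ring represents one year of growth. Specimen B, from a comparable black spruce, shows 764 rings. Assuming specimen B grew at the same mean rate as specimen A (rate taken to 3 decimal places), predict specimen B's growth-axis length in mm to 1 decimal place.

Specimen A: correcting the raw count gives 864 + 13 = 877 true rings.
A: Mean rate = 552.5 mm / 877 years ≈ 0.630 mm/year.
B's length ≈ 0.630 × 764 = 481.3 mm.

481.3 mm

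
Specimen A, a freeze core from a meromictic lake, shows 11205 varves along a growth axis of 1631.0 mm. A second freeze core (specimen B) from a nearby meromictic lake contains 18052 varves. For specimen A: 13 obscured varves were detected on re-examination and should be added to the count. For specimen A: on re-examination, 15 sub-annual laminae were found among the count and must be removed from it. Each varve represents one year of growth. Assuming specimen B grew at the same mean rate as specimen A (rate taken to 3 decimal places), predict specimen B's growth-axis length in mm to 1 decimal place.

2635.6 mm

Specimen A: correcting the raw count gives 11205 − 15 + 13 = 11203 true varves.
A: Mean rate = 1631.0 mm / 11203 years ≈ 0.146 mm per year.
Length of B = 0.146 × 18052 = 2635.6 mm.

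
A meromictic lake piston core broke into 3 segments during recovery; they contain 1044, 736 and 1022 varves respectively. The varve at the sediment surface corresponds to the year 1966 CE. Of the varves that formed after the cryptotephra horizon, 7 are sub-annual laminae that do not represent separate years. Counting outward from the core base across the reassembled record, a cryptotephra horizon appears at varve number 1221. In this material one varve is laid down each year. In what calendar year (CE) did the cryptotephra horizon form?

392 CE

Total varves = 1044 + 736 + 1022 = 2802.
Between varve 1221 and the sediment surface there are 2802 − 1221 = 1581 varves.
Removing the 7 false varves leaves 1581 − 7 = 1574 true varves beyond the cryptotephra horizon.
The varve at the sediment surface is 1966 CE, so the cryptotephra horizon dates to 1966 − 1574 = 392 CE.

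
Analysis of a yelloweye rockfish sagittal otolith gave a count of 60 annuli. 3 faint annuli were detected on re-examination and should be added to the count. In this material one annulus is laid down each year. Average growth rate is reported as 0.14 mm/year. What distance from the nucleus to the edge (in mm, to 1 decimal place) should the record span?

True annulus count = 60 + 3 = 63.
Predicted length = 0.14 mm/year × 63 years = 8.8 mm.

8.8 mm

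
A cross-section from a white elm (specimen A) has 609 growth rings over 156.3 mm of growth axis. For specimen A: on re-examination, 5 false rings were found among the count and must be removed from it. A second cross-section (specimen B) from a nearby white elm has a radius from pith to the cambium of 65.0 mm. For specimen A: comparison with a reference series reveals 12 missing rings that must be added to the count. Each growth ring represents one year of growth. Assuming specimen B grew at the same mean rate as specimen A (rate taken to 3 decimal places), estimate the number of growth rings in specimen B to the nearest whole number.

Specimen A: true growth ring count = 609 − 5 + 12 = 616.
A: Mean rate = 156.3 mm / 616 years ≈ 0.254 mm/yr.
B spans 65.0 / 0.254 = 255.91 years ≈ 256 growth rings.

256 growth rings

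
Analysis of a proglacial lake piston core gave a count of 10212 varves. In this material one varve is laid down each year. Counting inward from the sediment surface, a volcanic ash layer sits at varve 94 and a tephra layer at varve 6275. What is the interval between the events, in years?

6181 years

Separation: 6275 − 94 = 6181 varves.
At one varve per year, 6181 years elapsed between them.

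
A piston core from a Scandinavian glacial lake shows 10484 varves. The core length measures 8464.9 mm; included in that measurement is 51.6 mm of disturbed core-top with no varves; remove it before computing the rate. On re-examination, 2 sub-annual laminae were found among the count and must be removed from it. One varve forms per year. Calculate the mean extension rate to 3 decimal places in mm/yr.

True varve count = 10484 − 2 = 10482.
Net length = 8464.9 − 51.6 = 8413.3 mm.
Extension rate ≈ 8413.3 / 10482 = 0.803 mm/yr.

0.803 mm/yr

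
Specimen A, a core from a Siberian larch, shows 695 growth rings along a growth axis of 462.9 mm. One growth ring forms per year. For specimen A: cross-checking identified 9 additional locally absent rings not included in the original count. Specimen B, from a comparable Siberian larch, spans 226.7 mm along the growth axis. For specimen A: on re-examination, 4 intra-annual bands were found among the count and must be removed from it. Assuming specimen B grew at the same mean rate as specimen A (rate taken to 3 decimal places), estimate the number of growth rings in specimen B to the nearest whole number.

343 growth rings

Specimen A: after corrections the count is 695 − 4 + 9 = 700 growth rings.
A: Extension rate ≈ 462.9 / 700 = 0.661 mm per year.
Specimen B: 226.7 mm / 0.661 mm per year = 342.97 years ≈ 343 growth rings.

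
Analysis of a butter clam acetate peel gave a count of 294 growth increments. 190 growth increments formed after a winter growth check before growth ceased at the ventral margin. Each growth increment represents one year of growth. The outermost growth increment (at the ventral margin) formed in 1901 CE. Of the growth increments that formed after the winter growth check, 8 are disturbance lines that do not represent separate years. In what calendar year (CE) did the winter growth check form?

190 growth increments post-date the winter growth check.
190 − 8 false = 182 true growth increments after the winter growth check.
The growth increment at the ventral margin is 1901 CE, so the winter growth check dates to 1901 − 182 = 1719 CE.

1719 CE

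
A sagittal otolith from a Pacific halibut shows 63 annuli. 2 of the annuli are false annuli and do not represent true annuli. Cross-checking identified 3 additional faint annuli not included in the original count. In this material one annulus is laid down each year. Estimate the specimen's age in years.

64 yr

After corrections the count is 63 − 2 + 3 = 64 annuli.
With a one-to-one annulus periodicity this is 64 years.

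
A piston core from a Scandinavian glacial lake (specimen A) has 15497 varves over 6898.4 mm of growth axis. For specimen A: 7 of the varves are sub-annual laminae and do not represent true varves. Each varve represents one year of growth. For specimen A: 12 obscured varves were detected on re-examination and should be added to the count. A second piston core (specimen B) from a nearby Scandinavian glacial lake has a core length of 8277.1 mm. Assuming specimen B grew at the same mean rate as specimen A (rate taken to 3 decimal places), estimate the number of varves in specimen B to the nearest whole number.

18600 varves

Specimen A: correcting the raw count gives 15497 − 7 + 12 = 15502 true varves.
A: Extension rate ≈ 6898.4 / 15502 = 0.445 mm per year.
For B, 8277.1 / 0.445 = 18600.22 years ≈ 18600 varves.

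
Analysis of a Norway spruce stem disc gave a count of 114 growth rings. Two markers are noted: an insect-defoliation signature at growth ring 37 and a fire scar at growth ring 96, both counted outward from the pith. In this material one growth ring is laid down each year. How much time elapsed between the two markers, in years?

59 years

Separation: 96 − 37 = 59 growth rings.
That is 59 years at one growth ring per year.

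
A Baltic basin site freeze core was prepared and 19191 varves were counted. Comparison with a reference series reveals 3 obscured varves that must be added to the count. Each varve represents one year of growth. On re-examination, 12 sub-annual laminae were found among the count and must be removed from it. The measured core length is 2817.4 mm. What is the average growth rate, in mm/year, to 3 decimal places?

True varve count = 19191 − 12 + 3 = 19182.
Mean rate = 2817.4 mm / 19182 years ≈ 0.147 mm/year.

0.147 mm/year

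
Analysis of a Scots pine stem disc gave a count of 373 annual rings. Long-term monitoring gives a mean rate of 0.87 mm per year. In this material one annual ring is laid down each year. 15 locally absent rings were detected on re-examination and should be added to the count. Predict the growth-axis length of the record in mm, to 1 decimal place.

Correcting the raw count gives 373 + 15 = 388 true annual rings.
Predicted length = 0.87 mm/year × 388 years = 337.6 mm.

337.6 mm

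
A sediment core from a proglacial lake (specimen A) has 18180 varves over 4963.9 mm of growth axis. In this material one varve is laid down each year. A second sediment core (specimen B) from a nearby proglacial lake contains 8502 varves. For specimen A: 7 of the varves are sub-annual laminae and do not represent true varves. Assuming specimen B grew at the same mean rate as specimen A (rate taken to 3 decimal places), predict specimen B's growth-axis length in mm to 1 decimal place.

2321.0 mm

Specimen A: after corrections the count is 18180 − 7 = 18173 varves.
A: 4963.9 mm over 18173 years gives 4963.9 / 18173 ≈ 0.273 mm per year.
For B, 0.273 mm/year × 8502 years = 2321.0 mm.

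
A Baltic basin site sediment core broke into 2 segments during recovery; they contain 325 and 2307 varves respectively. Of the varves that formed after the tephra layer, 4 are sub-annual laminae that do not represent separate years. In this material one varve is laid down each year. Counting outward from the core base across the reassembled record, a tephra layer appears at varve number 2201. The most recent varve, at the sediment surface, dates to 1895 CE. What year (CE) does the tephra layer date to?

Total varves = 325 + 2307 = 2632.
The tephra layer sits at varve 2201 from the core base, so 2632 − 2201 = 431 varves formed after it.
Removing the 4 false varves leaves 431 − 4 = 427 true varves beyond the tephra layer.
Counting back 427 years from 1895 CE places the tephra layer in 1895 − 427 = 1468 CE.

1468 CE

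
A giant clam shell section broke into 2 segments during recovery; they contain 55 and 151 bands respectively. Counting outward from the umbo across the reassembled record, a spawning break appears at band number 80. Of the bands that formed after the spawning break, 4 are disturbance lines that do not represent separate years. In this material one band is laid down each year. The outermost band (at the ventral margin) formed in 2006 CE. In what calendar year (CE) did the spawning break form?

1884 CE

Total bands = 55 + 151 = 206.
206 − 80 = 126 bands lie beyond the spawning break toward the ventral margin.
126 − 4 false = 122 true bands after the spawning break.
Counting back 122 years from 2006 CE places the spawning break in 2006 − 122 = 1884 CE.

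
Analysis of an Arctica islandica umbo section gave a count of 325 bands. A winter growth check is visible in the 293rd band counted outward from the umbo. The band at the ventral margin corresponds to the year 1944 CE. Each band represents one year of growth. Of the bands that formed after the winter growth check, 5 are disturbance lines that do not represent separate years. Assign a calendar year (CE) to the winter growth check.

1917 CE

The winter growth check sits at band 293 from the umbo, so 325 − 293 = 32 bands formed after it.
Removing the 5 false bands leaves 32 − 5 = 27 true bands beyond the winter growth check.
Counting back 27 years from 1944 CE places the winter growth check in 1944 − 27 = 1917 CE.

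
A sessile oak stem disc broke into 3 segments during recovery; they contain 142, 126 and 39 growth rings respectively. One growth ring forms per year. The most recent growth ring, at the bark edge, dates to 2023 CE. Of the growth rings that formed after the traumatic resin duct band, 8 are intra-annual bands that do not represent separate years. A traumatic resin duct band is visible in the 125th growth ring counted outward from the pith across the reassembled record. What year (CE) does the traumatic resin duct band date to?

1849 CE

Total growth rings = 142 + 126 + 39 = 307.
The traumatic resin duct band sits at growth ring 125 from the pith, so 307 − 125 = 182 growth rings formed after it.
Excluding 8 false growth rings: 182 − 8 = 174.
Counting back 174 years from 2023 CE places the traumatic resin duct band in 2023 − 174 = 1849 CE.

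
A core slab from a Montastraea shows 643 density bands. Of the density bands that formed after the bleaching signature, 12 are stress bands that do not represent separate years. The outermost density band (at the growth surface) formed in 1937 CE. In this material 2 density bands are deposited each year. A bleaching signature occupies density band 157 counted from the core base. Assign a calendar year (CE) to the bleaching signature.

1700 CE

The bleaching signature sits at density band 157 from the core base, so 643 − 157 = 486 density bands formed after it.
Excluding 12 false density bands: 486 − 12 = 474.
With 2 density bands per year, 474 / 2 = 237 years.
Counting back 237 years from 1937 CE places the bleaching signature in 1937 − 237 = 1700 CE.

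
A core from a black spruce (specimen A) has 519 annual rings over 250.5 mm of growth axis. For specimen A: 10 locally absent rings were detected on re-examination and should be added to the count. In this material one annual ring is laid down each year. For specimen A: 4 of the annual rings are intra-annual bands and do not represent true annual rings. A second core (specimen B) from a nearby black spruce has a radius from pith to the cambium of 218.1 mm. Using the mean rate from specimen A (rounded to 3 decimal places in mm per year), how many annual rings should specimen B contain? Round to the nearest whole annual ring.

457 annual rings

Specimen A: after corrections the count is 519 − 4 + 10 = 525 annual rings.
A: Mean rate = 250.5 mm / 525 years ≈ 0.477 mm/yr.
Specimen B: 218.1 mm / 0.477 mm per year = 457.23 years ≈ 457 annual rings.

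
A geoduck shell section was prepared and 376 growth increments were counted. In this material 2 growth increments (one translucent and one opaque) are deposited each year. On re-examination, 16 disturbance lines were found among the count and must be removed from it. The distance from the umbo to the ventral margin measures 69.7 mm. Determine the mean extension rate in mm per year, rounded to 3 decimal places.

Adjusted count: 376 − 16 = 360 growth increments.
With 2 growth increments per year, 360 / 2 = 180 years.
Mean rate = 69.7 mm / 180 years ≈ 0.387 mm per year.

0.387 mm per year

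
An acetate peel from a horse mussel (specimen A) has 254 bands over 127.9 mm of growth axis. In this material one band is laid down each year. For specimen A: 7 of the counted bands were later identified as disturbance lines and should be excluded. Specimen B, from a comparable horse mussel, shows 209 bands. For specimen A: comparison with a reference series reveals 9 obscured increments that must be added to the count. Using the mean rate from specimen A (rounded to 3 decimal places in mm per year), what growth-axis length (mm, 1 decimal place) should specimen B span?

Specimen A: correcting the raw count gives 254 − 7 + 9 = 256 true bands.
A: Extension rate ≈ 127.9 / 256 = 0.500 mm per year.
For B, 0.500 mm/year × 209 years = 104.5 mm.

104.5 mm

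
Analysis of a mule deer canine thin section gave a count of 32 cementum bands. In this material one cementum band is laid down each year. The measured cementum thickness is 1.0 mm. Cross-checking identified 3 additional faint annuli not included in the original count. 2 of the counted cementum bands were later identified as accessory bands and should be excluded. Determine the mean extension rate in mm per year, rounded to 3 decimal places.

0.030 mm per year

True cementum band count = 32 − 2 + 3 = 33.
Extension rate ≈ 1.0 / 33 = 0.030 mm per year.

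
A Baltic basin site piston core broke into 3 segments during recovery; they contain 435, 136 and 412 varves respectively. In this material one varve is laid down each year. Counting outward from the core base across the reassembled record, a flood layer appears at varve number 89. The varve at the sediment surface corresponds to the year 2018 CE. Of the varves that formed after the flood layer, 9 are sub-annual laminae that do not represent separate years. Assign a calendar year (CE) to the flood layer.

1133 CE

Total varves = 435 + 136 + 412 = 983.
Between varve 89 and the sediment surface there are 983 − 89 = 894 varves.
894 − 9 false = 885 true varves after the flood layer.
Counting back 885 years from 2018 CE places the flood layer in 2018 − 885 = 1133 CE.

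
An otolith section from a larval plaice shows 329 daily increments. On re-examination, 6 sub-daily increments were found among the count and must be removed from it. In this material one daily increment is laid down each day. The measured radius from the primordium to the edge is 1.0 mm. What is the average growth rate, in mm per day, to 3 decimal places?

0.003 mm per day

Adjusted count: 329 − 6 = 323 daily increments.
Mean rate = 1.0 mm / 323 days ≈ 0.003 mm per day.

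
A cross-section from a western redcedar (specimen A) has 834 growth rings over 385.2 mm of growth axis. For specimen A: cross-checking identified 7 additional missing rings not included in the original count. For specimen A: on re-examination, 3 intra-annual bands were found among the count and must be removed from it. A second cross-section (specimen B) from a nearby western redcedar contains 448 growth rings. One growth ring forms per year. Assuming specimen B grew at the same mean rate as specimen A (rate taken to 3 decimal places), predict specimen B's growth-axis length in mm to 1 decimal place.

Specimen A: after corrections the count is 834 − 3 + 7 = 838 growth rings.
A: Mean rate = 385.2 mm / 838 years ≈ 0.460 mm per year.
Length of B = 0.460 × 448 = 206.1 mm.

206.1 mm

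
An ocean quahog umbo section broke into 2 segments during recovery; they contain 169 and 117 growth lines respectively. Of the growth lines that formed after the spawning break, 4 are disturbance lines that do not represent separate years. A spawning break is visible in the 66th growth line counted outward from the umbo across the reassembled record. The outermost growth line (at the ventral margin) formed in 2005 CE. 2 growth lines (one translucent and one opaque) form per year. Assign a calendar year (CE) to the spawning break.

1897 CE

Total growth lines = 169 + 117 = 286.
The spawning break sits at growth line 66 from the umbo, so 286 − 66 = 220 growth lines formed after it.
Excluding 4 false growth lines: 220 − 4 = 216.
With 2 growth lines per year, 216 / 2 = 108 years.
Counting back 108 years from 2005 CE places the spawning break in 2005 − 108 = 1897 CE.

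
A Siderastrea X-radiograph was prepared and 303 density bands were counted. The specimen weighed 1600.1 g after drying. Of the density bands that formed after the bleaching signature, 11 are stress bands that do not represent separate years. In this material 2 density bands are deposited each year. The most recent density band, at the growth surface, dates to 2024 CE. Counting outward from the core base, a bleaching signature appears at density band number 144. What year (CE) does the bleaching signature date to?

Between density band 144 and the growth surface there are 303 − 144 = 159 density bands.
159 − 11 false = 148 true density bands after the bleaching signature.
Dividing by 2 density bands per year: 148 / 2 = 74 years.
2024 − 74 = 1950 CE.

1950 CE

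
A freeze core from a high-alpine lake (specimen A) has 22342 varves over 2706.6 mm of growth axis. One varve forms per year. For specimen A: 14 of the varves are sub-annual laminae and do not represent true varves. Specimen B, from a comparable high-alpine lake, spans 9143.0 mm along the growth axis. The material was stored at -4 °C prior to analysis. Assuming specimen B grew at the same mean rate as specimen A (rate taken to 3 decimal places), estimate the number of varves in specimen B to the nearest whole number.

75562 varves

Specimen A: correcting the raw count gives 22342 − 14 = 22328 true varves.
A: 2706.6 mm over 22328 years gives 2706.6 / 22328 ≈ 0.121 mm/yr.
For B, 9143.0 / 0.121 = 75561.98 years ≈ 75562 varves.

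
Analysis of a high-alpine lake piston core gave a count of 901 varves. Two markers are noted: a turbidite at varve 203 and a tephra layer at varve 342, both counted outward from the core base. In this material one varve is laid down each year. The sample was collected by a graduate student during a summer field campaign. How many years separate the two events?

342 − 203 = 139 varves lie between the two events.
That is 139 years at one varve per year.

139 years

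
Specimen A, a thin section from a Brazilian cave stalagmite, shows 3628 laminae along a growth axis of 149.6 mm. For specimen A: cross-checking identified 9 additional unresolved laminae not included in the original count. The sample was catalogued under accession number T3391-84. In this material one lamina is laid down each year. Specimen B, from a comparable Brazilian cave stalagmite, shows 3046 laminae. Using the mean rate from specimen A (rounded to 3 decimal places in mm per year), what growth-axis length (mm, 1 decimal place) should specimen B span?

124.9 mm

Specimen A: adjusted count: 3628 + 9 = 3637 laminae.
A: Extension rate ≈ 149.6 / 3637 = 0.041 mm/yr.
Length of B = 0.041 × 3046 = 124.9 mm.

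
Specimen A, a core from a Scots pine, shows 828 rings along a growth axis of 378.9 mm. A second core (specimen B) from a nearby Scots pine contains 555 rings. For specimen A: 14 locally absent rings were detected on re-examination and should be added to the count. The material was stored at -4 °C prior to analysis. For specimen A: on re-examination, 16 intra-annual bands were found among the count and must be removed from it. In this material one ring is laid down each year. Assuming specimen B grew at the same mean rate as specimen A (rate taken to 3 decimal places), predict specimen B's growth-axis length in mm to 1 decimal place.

254.7 mm

Specimen A: after corrections the count is 828 − 16 + 14 = 826 rings.
A: 378.9 mm over 826 years gives 378.9 / 826 ≈ 0.459 mm/yr.
B's length ≈ 0.459 × 555 = 254.7 mm.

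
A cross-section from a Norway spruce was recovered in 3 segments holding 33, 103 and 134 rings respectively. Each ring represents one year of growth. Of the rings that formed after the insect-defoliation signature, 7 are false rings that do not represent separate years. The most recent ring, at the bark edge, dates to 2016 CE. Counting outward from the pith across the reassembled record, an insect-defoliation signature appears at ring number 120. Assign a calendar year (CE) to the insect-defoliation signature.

Total rings = 33 + 103 + 134 = 270.
270 − 120 = 150 rings lie beyond the insect-defoliation signature toward the bark edge.
Removing the 7 false rings leaves 150 − 7 = 143 true rings beyond the insect-defoliation signature.
The ring at the bark edge is 2016 CE, so the insect-defoliation signature dates to 2016 − 143 = 1873 CE.

1873 CE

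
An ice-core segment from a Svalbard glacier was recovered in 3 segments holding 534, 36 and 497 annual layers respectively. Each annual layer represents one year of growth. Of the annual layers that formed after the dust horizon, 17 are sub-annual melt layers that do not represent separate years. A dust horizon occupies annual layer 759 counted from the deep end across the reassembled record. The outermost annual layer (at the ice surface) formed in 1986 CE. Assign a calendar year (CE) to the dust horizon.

1695 CE

Total annual layers = 534 + 36 + 497 = 1067.
1067 − 759 = 308 annual layers lie beyond the dust horizon toward the ice surface.
Excluding 17 false annual layers: 308 − 17 = 291.
The annual layer at the ice surface is 1986 CE, so the dust horizon dates to 1986 − 291 = 1695 CE.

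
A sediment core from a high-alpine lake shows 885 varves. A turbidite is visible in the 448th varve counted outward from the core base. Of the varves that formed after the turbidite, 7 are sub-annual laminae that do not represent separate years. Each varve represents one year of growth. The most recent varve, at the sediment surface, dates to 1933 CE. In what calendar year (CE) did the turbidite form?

885 − 448 = 437 varves lie beyond the turbidite toward the sediment surface.
437 − 7 false = 430 true varves after the turbidite.
1933 − 430 = 1503 CE.

1503 CE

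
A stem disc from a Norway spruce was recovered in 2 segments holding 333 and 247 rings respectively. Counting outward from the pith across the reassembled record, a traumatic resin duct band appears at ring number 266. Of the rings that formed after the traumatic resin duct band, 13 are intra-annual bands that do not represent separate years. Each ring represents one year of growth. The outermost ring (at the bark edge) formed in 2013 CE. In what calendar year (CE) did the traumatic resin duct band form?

Total rings = 333 + 247 = 580.
The traumatic resin duct band sits at ring 266 from the pith, so 580 − 266 = 314 rings formed after it.
314 − 13 false = 301 true rings after the traumatic resin duct band.
2013 − 301 = 1712 CE.

1712 CE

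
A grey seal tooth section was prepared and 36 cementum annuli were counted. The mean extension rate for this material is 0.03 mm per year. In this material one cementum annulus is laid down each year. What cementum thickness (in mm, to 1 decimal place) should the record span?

The record spans 36 years at 0.03 mm per year.
Predicted length = 0.03 mm/year × 36 years = 1.1 mm.

1.1 mm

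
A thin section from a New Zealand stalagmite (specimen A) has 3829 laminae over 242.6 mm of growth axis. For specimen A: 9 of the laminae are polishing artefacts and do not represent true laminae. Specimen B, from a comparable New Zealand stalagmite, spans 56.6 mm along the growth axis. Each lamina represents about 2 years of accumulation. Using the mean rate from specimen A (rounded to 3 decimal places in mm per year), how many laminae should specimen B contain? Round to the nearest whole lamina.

Specimen A: correcting the raw count gives 3829 − 9 = 3820 true laminae.
Specimen A: 3820 laminae at 2 years each span 3820 × 2 = 7640 years.
A: 242.6 mm over 7640 years gives 242.6 / 7640 ≈ 0.032 mm/year.
B spans 56.6 / 0.032 = 1768.75 years; at 2 years per lamina that is 1768.75 / 2 ≈ 884 laminae.

884 laminae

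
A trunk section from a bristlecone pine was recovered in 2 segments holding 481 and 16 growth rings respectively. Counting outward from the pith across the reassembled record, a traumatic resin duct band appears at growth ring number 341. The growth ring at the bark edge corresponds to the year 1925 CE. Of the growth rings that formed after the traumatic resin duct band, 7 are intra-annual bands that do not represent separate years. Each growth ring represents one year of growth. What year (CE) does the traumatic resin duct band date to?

1776 CE

Total growth rings = 481 + 16 = 497.
Between growth ring 341 and the bark edge there are 497 − 341 = 156 growth rings.
156 − 7 false = 149 true growth rings after the traumatic resin duct band.
1925 − 149 = 1776 CE.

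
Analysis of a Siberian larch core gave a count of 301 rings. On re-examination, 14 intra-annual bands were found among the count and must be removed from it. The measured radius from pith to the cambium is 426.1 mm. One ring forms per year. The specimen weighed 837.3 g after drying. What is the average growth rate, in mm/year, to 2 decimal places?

Correcting the raw count gives 301 − 14 = 287 true rings.
Extension rate ≈ 426.1 / 287 = 1.48 mm/year.

1.48 mm/year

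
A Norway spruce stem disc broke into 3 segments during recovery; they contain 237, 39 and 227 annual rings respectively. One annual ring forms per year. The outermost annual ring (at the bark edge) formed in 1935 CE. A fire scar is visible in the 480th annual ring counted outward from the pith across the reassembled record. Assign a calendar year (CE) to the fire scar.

Total annual rings = 237 + 39 + 227 = 503.
Between annual ring 480 and the bark edge there are 503 − 480 = 23 annual rings.
1935 − 23 = 1912 CE.

1912 CE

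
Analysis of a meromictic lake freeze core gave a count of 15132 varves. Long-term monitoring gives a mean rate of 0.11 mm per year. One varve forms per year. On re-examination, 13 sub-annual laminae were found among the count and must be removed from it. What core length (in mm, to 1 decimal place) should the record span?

Adjusted count: 15132 − 13 = 15119 varves.
Length ≈ 0.11 × 15119 = 1663.1 mm.

1663.1 mm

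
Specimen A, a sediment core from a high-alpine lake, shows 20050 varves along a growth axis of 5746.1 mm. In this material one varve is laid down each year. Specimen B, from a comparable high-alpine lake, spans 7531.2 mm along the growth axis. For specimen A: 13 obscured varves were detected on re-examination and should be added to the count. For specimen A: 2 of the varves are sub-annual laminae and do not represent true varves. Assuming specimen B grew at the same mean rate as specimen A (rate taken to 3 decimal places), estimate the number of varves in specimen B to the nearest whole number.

Specimen A: adjusted count: 20050 − 2 + 13 = 20061 varves.
A: Extension rate ≈ 5746.1 / 20061 = 0.286 mm/year.
Specimen B: 7531.2 mm / 0.286 mm per year = 26332.87 years ≈ 26333 varves.

26333 varves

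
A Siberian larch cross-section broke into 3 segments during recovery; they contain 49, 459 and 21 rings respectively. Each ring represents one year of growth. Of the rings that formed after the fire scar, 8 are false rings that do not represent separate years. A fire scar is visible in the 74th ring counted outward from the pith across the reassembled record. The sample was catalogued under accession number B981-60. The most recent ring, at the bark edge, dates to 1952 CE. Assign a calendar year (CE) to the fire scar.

1505 CE

Total rings = 49 + 459 + 21 = 529.
529 − 74 = 455 rings lie beyond the fire scar toward the bark edge.
Removing the 8 false rings leaves 455 − 8 = 447 true rings beyond the fire scar.
The ring at the bark edge is 1952 CE, so the fire scar dates to 1952 − 447 = 1505 CE.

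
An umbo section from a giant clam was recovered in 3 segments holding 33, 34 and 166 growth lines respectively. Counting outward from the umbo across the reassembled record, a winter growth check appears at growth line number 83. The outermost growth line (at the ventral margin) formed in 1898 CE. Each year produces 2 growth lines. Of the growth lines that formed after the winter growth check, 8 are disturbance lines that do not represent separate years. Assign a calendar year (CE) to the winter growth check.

1827 CE

Total growth lines = 33 + 34 + 166 = 233.
233 − 83 = 150 growth lines lie beyond the winter growth check toward the ventral margin.
150 − 8 false = 142 true growth lines after the winter growth check.
Dividing by 2 growth lines per year: 142 / 2 = 71 years.
Counting back 71 years from 1898 CE places the winter growth check in 1898 − 71 = 1827 CE.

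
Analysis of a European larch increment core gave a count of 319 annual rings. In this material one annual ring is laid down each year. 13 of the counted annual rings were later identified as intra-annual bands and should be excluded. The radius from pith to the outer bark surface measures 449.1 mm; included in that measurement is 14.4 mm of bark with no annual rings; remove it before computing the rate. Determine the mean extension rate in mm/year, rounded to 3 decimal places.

1.421 mm/year

After corrections the count is 319 − 13 = 306 annual rings.
The growth record spans 449.1 − 14.4 = 434.7 mm.
Extension rate ≈ 434.7 / 306 = 1.421 mm/year.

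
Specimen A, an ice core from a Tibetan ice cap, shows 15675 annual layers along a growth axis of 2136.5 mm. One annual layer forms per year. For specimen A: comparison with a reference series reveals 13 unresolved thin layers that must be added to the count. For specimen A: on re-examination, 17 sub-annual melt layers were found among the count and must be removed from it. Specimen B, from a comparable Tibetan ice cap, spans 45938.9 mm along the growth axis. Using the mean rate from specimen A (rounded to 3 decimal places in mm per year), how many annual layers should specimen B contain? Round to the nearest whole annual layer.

337786 annual layers

Specimen A: after corrections the count is 15675 − 17 + 13 = 15671 annual layers.
A: 2136.5 mm over 15671 years gives 2136.5 / 15671 ≈ 0.136 mm/year.
Specimen B: 45938.9 mm / 0.136 mm per year = 337786.03 years ≈ 337786 annual layers.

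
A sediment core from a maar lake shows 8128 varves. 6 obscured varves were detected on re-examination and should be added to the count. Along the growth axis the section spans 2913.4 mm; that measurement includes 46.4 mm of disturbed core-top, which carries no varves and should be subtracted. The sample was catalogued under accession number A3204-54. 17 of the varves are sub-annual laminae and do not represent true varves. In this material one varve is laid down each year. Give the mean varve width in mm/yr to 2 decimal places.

0.35 mm/yr

After corrections the count is 8128 − 17 + 6 = 8117 varves.
The growth record spans 2913.4 − 46.4 = 2867.0 mm.
2867.0 mm over 8117 years gives 2867.0 / 8117 ≈ 0.35 mm/yr.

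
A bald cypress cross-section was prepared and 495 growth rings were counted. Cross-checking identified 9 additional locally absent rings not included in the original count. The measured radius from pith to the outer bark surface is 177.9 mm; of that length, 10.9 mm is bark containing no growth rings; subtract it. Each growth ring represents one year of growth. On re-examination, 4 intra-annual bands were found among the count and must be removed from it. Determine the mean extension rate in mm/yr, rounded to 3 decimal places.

After corrections the count is 495 − 4 + 9 = 500 growth rings.
The growth record spans 177.9 − 10.9 = 167.0 mm.
Extension rate ≈ 167.0 / 500 = 0.334 mm/yr.

0.334 mm/yr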